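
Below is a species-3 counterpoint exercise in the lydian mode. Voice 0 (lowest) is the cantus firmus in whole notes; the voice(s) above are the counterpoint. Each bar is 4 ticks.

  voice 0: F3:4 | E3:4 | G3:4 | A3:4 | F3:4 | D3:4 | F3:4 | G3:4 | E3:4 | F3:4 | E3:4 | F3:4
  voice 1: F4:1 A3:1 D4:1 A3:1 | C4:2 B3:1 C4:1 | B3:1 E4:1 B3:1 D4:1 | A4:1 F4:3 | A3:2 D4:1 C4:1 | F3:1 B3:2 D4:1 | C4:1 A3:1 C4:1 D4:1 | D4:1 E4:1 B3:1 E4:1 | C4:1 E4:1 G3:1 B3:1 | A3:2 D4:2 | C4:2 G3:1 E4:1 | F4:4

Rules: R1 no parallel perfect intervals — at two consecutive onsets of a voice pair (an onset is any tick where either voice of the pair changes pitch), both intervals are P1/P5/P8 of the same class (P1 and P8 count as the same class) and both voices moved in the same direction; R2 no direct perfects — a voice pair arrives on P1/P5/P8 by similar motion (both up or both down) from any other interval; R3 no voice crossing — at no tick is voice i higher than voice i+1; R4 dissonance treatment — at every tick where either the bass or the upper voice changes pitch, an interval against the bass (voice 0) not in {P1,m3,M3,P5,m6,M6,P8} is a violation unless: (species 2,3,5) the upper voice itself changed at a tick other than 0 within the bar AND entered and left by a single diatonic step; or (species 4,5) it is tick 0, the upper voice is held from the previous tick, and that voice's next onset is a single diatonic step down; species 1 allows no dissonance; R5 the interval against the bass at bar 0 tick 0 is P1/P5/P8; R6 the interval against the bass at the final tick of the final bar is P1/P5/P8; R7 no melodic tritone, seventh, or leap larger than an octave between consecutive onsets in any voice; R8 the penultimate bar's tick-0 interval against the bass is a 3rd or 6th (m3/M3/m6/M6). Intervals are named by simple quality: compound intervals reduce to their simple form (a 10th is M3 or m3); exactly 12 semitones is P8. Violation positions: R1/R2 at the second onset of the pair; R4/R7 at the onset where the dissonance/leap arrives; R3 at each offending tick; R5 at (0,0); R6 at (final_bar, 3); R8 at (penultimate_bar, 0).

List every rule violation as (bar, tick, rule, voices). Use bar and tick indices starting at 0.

bar 0: v0=F3 v1=F4 downbeat P8
bar 1: v0=E3 v1=C4 downbeat m6
bar 2: v0=G3 v1=B3 downbeat M3
bar 3: v0=A3 v1=A4 downbeat P8
bar 4: v0=F3 v1=A3 downbeat M3
bar 5: v0=D3 v1=F3 downbeat m3
bar 6: v0=F3 v1=C4 downbeat P5
bar 7: v0=G3 v1=D4 downbeat P5
bar 8: v0=E3 v1=C4 downbeat m6
bar 9: v0=F3 v1=A3 downbeat M3
bar 10: v0=E3 v1=C4 downbeat m6
bar 11: v0=F3 v1=F4 downbeat P8
  -> R2 @ bar 3 tick 0 v(0, 1): G3/D4 P5 -> A3/A4 P8 similar
  -> R7 @ bar 5 tick 1 v(1,): F3->B3 leap 6st
  -> R1 @ bar 11 tick 0 v(0, 1): E3/E4 P8 -> F3/F4 P8 similar

(3, 0, R2, (0, 1))
(5, 1, R7, (1,))
(11, 0, R1, (0, 1))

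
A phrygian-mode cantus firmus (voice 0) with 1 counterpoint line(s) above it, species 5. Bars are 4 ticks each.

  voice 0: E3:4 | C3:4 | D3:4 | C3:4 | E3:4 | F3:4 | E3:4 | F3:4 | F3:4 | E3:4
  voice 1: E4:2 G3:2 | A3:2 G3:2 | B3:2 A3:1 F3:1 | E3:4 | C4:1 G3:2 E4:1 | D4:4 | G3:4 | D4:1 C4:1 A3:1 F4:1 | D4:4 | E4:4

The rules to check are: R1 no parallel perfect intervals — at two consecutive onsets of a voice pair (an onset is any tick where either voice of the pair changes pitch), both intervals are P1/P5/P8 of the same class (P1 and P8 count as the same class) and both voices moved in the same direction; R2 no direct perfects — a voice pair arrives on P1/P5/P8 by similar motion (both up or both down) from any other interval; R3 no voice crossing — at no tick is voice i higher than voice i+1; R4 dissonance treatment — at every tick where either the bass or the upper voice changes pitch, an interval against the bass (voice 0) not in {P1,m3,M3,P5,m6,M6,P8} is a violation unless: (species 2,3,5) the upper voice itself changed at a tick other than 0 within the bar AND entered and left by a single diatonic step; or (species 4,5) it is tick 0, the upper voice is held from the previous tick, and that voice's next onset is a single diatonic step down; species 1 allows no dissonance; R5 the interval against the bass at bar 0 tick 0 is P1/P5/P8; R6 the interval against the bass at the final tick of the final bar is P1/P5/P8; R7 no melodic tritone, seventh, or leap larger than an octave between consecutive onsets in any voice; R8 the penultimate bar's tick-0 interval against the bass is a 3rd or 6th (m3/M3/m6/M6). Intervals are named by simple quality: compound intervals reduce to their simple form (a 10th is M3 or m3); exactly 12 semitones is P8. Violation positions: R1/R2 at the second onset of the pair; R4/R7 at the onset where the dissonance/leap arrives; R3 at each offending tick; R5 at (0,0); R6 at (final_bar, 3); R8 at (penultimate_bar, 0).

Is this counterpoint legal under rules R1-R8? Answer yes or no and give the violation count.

Yes (0 violations)

bar 0: v0=E3 v1=E4 (P8)
bar 1: v0=C3 v1=A3 (M6)
bar 2: v0=D3 v1=B3 (M6)
bar 3: v0=C3 v1=E3 (M3)
bar 4: v0=E3 v1=C4 (m6)
bar 5: v0=F3 v1=D4 (M6)
bar 6: v0=E3 v1=G3 (m3)
bar 7: v0=F3 v1=D4 (M6)
bar 8: v0=F3 v1=D4 (M6)
bar 9: v0=E3 v1=E4 (P8)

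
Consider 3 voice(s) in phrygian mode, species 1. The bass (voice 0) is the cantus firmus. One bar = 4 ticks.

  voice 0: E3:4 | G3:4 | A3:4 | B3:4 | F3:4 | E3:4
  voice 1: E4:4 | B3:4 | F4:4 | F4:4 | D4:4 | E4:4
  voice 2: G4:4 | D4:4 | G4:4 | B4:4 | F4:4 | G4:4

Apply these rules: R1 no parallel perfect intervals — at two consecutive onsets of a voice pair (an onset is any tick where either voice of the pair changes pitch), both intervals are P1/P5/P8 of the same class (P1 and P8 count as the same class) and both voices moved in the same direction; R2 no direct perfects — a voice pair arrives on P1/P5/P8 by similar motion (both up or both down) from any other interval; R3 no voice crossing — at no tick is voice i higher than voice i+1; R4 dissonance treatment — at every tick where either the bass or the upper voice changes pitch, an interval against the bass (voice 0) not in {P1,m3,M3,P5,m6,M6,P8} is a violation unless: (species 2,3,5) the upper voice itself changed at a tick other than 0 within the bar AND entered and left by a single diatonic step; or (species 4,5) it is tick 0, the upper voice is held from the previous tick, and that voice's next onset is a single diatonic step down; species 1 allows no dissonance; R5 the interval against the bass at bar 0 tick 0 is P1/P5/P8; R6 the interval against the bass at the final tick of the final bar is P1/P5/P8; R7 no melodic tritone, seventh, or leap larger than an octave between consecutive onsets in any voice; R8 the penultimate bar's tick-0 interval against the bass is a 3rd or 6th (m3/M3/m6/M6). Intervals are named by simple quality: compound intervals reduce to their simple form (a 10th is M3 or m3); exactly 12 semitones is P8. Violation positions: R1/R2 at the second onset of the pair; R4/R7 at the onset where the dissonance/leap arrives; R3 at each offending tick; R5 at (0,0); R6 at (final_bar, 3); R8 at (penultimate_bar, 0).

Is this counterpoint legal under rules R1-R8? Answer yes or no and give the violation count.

bar 0: v0=E3 v1=E4 v2=G4 (m3)
bar 1: v0=G3 v1=B3 v2=D4 (P5)
bar 2: v0=A3 v1=F4 v2=G4 (m7)
bar 3: v0=B3 v1=F4 v2=B4 (P8)
bar 4: v0=F3 v1=D4 v2=F4 (P8)
bar 5: v0=E3 v1=E4 v2=G4 (m3)
  R5 @ bar0.0: opens on m3
  R4 @ bar2.0: A3/G4 m7 untreated
  R7 @ bar2.0: B3->F4 leap 6st
  R2 @ bar3.0: A3/G4 m7 -> B3/B4 P8 similar
  R4 @ bar3.0: B3/F4 TT untreated
  R1 @ bar4.0: B3/B4 P8 -> F3/F4 P8 similar
  R7 @ bar4.0: B3->F3 leap 6st
  R7 @ bar4.0: B4->F4 leap 6st
  R8 @ bar4.0: penult P8 not 3rd/6th
  R6 @ bar5.3: closes on m3

No (10 violations)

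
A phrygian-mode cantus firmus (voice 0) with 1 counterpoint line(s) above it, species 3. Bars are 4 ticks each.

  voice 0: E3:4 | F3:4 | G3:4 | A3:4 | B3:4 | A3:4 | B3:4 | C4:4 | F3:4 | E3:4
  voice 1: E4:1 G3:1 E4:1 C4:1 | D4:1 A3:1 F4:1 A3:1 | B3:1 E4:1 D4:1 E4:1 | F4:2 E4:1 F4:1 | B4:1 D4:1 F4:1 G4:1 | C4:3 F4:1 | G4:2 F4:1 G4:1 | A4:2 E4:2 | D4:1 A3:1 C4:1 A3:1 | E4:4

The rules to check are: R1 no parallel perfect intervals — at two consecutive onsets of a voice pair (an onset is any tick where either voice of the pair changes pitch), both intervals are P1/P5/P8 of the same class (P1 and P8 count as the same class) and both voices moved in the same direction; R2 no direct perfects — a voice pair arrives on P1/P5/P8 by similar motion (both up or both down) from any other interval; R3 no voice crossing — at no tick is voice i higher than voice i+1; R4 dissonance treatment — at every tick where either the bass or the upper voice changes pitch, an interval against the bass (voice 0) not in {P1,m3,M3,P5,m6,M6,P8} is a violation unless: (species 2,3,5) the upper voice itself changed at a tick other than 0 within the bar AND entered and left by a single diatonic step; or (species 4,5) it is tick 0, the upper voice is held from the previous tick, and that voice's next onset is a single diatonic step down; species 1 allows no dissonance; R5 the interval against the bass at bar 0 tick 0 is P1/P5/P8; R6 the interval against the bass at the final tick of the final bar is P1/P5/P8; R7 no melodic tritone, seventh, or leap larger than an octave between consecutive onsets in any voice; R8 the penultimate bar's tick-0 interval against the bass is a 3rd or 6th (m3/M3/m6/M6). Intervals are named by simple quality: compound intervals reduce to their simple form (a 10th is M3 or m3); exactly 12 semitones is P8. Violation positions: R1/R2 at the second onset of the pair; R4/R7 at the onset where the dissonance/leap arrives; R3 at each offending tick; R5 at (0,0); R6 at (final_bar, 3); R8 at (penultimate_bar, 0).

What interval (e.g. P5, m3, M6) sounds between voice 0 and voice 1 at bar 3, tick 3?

voice 0=A3 voice 1=F4 -> m6

m6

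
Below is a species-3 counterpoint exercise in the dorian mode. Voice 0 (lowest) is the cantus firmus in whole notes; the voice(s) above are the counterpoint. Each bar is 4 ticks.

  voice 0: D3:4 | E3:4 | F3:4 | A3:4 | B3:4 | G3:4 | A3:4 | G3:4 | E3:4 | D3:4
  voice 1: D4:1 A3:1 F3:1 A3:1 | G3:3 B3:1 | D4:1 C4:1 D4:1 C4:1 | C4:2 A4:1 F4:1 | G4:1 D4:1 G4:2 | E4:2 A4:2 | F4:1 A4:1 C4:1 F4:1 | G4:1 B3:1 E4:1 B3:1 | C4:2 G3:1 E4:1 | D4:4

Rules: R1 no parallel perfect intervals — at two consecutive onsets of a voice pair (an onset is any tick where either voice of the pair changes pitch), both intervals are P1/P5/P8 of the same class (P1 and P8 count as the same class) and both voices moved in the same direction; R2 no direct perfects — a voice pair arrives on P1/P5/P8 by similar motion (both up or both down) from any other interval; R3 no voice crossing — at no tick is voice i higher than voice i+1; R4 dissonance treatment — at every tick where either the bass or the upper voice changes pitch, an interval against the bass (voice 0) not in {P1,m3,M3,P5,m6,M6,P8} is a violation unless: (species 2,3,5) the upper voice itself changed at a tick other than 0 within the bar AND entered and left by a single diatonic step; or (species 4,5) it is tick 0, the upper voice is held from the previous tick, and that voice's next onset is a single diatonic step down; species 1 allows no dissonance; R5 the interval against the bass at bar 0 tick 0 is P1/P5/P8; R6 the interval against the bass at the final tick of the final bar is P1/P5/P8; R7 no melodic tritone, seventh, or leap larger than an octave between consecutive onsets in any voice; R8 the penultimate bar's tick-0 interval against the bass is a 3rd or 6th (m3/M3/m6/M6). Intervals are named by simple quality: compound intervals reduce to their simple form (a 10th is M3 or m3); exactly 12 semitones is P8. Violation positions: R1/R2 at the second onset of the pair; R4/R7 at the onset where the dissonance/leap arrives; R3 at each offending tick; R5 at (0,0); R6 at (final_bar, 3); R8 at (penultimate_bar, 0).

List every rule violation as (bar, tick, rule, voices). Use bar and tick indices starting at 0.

(5, 2, R4, (0, 1))
(9, 0, R1, (0, 1))

bar 0: v0=D3 v1=D4 downbeat P8
bar 1: v0=E3 v1=G3 downbeat m3
bar 2: v0=F3 v1=D4 downbeat M6
bar 3: v0=A3 v1=C4 downbeat m3
bar 4: v0=B3 v1=G4 downbeat m6
bar 5: v0=G3 v1=E4 downbeat M6
bar 6: v0=A3 v1=F4 downbeat m6
bar 7: v0=G3 v1=G4 downbeat P8
bar 8: v0=E3 v1=C4 downbeat m6
bar 9: v0=D3 v1=D4 downbeat P8
  -> R4 @ bar 5 tick 2 v(0, 1): G3/A4 M2 untreated
  -> R1 @ bar 9 tick 0 v(0, 1): E3/E4 P8 -> D3/D4 P8 similar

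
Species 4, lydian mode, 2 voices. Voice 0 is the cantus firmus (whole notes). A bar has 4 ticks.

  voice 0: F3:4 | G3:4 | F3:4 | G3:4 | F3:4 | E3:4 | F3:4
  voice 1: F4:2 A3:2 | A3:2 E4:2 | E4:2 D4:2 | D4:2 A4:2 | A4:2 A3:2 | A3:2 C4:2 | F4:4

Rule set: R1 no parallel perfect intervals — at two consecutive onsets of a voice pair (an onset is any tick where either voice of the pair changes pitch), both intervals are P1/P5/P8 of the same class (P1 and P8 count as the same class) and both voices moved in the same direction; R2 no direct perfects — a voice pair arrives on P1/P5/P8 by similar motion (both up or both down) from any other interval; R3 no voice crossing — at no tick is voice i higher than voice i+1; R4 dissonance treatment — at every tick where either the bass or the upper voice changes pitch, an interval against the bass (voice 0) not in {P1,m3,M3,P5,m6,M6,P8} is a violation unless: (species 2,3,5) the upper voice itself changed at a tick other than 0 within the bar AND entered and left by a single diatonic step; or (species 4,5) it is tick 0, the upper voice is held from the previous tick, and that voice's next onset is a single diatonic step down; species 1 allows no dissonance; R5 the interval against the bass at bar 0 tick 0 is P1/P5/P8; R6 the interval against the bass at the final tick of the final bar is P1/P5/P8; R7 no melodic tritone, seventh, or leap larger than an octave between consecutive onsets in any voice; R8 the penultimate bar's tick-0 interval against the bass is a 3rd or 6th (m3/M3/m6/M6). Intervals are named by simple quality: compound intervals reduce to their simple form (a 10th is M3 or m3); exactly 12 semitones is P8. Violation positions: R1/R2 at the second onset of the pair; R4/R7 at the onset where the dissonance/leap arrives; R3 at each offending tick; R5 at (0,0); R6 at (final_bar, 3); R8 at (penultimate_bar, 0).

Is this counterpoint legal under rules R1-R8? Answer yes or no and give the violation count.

No (5 violations)

bar 0: v0=F3 v1=F4 (P8)
bar 1: v0=G3 v1=A3 (M2)
bar 2: v0=F3 v1=E4 (M7)
bar 3: v0=G3 v1=D4 (P5)
bar 4: v0=F3 v1=A4 (M3)
bar 5: v0=E3 v1=A3 (P4)
bar 6: v0=F3 v1=F4 (P8)
  R4 @ bar1.0: G3/A3 M2 untreated
  R4 @ bar3.2: G3/A4 M2 untreated
  R4 @ bar5.0: E3/A3 P4 untreated
  R8 @ bar5.0: penult P4 not 3rd/6th
  R2 @ bar6.0: E3/C4 m6 -> F3/F4 P8 similar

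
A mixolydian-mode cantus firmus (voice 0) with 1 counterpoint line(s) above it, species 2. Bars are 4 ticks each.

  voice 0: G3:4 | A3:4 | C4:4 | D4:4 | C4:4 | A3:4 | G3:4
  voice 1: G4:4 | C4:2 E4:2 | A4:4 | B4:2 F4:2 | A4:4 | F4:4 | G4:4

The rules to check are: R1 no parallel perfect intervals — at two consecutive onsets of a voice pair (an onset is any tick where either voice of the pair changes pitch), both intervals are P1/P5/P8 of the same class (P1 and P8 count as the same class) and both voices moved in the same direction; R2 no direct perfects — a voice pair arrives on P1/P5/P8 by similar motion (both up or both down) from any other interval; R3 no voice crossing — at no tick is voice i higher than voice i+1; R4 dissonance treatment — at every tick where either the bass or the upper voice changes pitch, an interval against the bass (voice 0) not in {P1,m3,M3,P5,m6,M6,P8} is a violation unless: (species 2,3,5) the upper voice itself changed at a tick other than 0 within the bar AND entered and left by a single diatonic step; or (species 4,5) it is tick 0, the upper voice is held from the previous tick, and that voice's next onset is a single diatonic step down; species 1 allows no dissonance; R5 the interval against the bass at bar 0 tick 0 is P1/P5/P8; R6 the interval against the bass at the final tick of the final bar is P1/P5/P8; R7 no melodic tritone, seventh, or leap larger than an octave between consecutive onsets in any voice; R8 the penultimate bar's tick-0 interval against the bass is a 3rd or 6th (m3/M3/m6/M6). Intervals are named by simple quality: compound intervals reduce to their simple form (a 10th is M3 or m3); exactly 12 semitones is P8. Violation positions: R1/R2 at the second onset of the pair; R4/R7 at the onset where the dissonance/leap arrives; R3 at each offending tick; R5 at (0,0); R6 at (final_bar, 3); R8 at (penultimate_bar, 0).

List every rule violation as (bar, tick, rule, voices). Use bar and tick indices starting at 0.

(3, 2, R7, (1,))

bar 0: v0=G3 v1=G4 downbeat P8
bar 1: v0=A3 v1=C4 downbeat m3
bar 2: v0=C4 v1=A4 downbeat M6
bar 3: v0=D4 v1=B4 downbeat M6
bar 4: v0=C4 v1=A4 downbeat M6
bar 5: v0=A3 v1=F4 downbeat m6
bar 6: v0=G3 v1=G4 downbeat P8
  -> R7 @ bar 3 tick 2 v(1,): B4->F4 leap 6st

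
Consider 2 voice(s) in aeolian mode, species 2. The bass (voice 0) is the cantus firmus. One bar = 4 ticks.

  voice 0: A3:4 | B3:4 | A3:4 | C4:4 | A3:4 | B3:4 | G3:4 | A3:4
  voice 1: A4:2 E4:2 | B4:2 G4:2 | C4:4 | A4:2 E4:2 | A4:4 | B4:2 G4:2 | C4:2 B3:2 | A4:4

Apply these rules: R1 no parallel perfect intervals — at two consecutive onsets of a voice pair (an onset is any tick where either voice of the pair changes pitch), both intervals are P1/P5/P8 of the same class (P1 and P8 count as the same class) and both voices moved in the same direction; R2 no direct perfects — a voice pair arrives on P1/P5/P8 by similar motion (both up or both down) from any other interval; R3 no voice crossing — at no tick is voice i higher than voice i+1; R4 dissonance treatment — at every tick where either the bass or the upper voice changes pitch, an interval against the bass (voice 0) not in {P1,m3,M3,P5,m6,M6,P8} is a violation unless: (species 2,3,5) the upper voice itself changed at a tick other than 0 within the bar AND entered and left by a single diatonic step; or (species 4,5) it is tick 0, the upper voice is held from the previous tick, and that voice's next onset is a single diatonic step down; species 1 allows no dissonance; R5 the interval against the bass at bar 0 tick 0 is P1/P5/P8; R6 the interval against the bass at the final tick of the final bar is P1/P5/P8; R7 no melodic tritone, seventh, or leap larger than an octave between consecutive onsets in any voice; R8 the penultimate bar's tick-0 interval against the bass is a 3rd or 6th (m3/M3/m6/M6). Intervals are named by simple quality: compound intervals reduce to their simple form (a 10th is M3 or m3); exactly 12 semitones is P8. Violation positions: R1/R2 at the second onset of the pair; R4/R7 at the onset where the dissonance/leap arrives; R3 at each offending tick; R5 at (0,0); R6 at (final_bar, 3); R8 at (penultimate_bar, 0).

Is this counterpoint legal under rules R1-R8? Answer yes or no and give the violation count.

No (6 violations)

bar 0: v0=A3 v1=A4 (P8)
bar 1: v0=B3 v1=B4 (P8)
bar 2: v0=A3 v1=C4 (m3)
bar 3: v0=C4 v1=A4 (M6)
bar 4: v0=A3 v1=A4 (P8)
bar 5: v0=B3 v1=B4 (P8)
bar 6: v0=G3 v1=C4 (P4)
bar 7: v0=A3 v1=A4 (P8)
  R2 @ bar1.0: A3/E4 P5 -> B3/B4 P8 similar
  R1 @ bar5.0: A3/A4 P8 -> B3/B4 P8 similar
  R4 @ bar6.0: G3/C4 P4 untreated
  R8 @ bar6.0: penult P4 not 3rd/6th
  R2 @ bar7.0: G3/B3 M3 -> A3/A4 P8 similar
  R7 @ bar7.0: B3->A4 leap 10st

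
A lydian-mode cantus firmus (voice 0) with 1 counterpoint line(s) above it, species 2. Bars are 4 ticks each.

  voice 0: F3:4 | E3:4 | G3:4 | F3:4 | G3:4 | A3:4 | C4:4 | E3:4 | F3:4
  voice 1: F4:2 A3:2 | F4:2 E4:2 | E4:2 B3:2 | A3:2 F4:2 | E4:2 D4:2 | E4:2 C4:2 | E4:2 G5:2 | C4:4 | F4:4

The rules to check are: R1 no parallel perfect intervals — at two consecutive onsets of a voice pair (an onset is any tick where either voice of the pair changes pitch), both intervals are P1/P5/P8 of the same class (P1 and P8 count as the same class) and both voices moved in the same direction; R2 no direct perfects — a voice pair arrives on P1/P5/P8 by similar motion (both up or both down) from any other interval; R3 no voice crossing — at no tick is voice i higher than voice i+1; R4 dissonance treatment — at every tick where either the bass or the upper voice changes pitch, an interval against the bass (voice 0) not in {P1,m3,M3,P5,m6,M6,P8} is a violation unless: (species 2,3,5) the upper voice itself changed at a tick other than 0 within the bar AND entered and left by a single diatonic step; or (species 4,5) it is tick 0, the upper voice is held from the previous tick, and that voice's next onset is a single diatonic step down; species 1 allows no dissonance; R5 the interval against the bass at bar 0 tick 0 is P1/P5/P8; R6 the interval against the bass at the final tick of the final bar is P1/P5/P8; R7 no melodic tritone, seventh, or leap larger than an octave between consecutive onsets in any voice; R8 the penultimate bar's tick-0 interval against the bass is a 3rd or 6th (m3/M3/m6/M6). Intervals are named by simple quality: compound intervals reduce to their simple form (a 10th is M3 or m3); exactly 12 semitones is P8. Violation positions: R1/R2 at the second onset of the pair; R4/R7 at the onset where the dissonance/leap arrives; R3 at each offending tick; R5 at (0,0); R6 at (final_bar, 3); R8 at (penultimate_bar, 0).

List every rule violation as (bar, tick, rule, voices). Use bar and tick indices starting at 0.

bar 0: v0=F3 v1=F4 downbeat P8
bar 1: v0=E3 v1=F4 downbeat m2
bar 2: v0=G3 v1=E4 downbeat M6
bar 3: v0=F3 v1=A3 downbeat M3
bar 4: v0=G3 v1=E4 downbeat M6
bar 5: v0=A3 v1=E4 downbeat P5
bar 6: v0=C4 v1=E4 downbeat M3
bar 7: v0=E3 v1=C4 downbeat m6
bar 8: v0=F3 v1=F4 downbeat P8
  -> R4 @ bar 1 tick 0 v(0, 1): E3/F4 m2 untreated
  -> R1 @ bar 5 tick 0 v(0, 1): G3/D4 P5 -> A3/E4 P5 similar
  -> R7 @ bar 6 tick 2 v(1,): E4->G5 leap 15st
  -> R7 @ bar 7 tick 0 v(1,): G5->C4 leap 19st
  -> R2 @ bar 8 tick 0 v(0, 1): E3/C4 m6 -> F3/F4 P8 similar

(1, 0, R4, (0, 1))
(5, 0, R1, (0, 1))
(6, 2, R7, (1,))
(7, 0, R7, (1,))
(8, 0, R2, (0, 1))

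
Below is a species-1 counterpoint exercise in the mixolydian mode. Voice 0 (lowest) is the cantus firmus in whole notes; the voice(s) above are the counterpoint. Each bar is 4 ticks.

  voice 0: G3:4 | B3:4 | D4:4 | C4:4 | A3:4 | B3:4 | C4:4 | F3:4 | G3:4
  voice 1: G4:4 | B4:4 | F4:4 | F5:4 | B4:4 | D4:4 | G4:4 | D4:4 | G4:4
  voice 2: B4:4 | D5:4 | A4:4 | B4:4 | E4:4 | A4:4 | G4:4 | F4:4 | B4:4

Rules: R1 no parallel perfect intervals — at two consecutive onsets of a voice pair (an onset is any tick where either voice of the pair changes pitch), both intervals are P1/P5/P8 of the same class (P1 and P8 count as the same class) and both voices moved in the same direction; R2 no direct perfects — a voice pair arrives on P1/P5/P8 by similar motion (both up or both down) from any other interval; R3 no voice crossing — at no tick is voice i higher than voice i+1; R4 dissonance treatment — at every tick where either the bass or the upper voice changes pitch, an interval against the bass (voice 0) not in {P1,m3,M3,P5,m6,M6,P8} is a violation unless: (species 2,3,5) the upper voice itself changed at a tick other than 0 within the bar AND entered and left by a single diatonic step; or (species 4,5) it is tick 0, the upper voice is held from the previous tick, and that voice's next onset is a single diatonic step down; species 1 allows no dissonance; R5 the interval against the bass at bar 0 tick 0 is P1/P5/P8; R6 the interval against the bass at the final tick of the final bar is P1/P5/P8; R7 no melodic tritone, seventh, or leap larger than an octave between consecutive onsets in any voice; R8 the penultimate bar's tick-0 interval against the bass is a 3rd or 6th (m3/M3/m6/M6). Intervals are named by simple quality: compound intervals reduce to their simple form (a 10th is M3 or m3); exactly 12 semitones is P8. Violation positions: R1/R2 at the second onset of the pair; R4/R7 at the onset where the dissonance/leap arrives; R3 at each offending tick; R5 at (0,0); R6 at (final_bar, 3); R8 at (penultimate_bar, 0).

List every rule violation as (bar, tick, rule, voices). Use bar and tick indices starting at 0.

(0, 0, R5, (0, 2))
(1, 0, R1, (0, 1))
(2, 0, R7, (1,))
(3, 0, R3, (1, 2))
(3, 0, R4, (0, 1))
(3, 0, R4, (0, 2))
(3, 1, R3, (1, 2))
(3, 2, R3, (1, 2))
(3, 3, R3, (1, 2))
(4, 0, R2, (0, 2))
(4, 0, R2, (1, 2))
(4, 0, R3, (1, 2))
(4, 0, R4, (0, 1))
(4, 0, R7, (1,))
(4, 1, R3, (1, 2))
(4, 2, R3, (1, 2))
(4, 3, R3, (1, 2))
(5, 0, R4, (0, 2))
(6, 0, R2, (0, 1))
(7, 0, R2, (0, 2))
(7, 0, R8, (0, 2))
(8, 0, R2, (0, 1))
(8, 0, R7, (2,))
(8, 3, R6, (0, 2))

bar 0: v0=G3 v1=G4 v2=B4 downbeat M3
bar 1: v0=B3 v1=B4 v2=D5 downbeat m3
bar 2: v0=D4 v1=F4 v2=A4 downbeat P5
bar 3: v0=C4 v1=F5 v2=B4 downbeat M7
bar 4: v0=A3 v1=B4 v2=E4 downbeat P5
bar 5: v0=B3 v1=D4 v2=A4 downbeat m7
bar 6: v0=C4 v1=G4 v2=G4 downbeat P5
bar 7: v0=F3 v1=D4 v2=F4 downbeat P8
bar 8: v0=G3 v1=G4 v2=B4 downbeat M3
  -> R5 @ bar 0 tick 0 v(0, 2): opens on M3
  -> R1 @ bar 1 tick 0 v(0, 1): G3/G4 P8 -> B3/B4 P8 similar
  -> R7 @ bar 2 tick 0 v(1,): B4->F4 leap 6st
  -> R3 @ bar 3 tick 0 v(1, 2): F5 above B4
  -> R4 @ bar 3 tick 0 v(0, 1): C4/F5 P4 untreated
  -> R4 @ bar 3 tick 0 v(0, 2): C4/B4 M7 untreated
  -> R3 @ bar 3 tick 1 v(1, 2): F5 above B4
  -> R3 @ bar 3 tick 2 v(1, 2): F5 above B4
  -> R3 @ bar 3 tick 3 v(1, 2): F5 above B4
  -> R2 @ bar 4 tick 0 v(0, 2): C4/B4 M7 -> A3/E4 P5 similar
  -> R2 @ bar 4 tick 0 v(1, 2): F5/B4 TT -> B4/E4 P5 similar
  -> R3 @ bar 4 tick 0 v(1, 2): B4 above E4
  -> R4 @ bar 4 tick 0 v(0, 1): A3/B4 M2 untreated
  -> R7 @ bar 4 tick 0 v(1,): F5->B4 leap 6st
  -> R3 @ bar 4 tick 1 v(1, 2): B4 above E4
  -> R3 @ bar 4 tick 2 v(1, 2): B4 above E4
  -> R3 @ bar 4 tick 3 v(1, 2): B4 above E4
  -> R4 @ bar 5 tick 0 v(0, 2): B3/A4 m7 untreated
  -> R2 @ bar 6 tick 0 v(0, 1): B3/D4 m3 -> C4/G4 P5 similar
  -> R2 @ bar 7 tick 0 v(0, 2): C4/G4 P5 -> F3/F4 P8 similar
  -> R8 @ bar 7 tick 0 v(0, 2): penult P8 not 3rd/6th
  -> R2 @ bar 8 tick 0 v(0, 1): F3/D4 M6 -> G3/G4 P8 similar
  -> R7 @ bar 8 tick 0 v(2,): F4->B4 leap 6st
  -> R6 @ bar 8 tick 3 v(0, 2): closes on M3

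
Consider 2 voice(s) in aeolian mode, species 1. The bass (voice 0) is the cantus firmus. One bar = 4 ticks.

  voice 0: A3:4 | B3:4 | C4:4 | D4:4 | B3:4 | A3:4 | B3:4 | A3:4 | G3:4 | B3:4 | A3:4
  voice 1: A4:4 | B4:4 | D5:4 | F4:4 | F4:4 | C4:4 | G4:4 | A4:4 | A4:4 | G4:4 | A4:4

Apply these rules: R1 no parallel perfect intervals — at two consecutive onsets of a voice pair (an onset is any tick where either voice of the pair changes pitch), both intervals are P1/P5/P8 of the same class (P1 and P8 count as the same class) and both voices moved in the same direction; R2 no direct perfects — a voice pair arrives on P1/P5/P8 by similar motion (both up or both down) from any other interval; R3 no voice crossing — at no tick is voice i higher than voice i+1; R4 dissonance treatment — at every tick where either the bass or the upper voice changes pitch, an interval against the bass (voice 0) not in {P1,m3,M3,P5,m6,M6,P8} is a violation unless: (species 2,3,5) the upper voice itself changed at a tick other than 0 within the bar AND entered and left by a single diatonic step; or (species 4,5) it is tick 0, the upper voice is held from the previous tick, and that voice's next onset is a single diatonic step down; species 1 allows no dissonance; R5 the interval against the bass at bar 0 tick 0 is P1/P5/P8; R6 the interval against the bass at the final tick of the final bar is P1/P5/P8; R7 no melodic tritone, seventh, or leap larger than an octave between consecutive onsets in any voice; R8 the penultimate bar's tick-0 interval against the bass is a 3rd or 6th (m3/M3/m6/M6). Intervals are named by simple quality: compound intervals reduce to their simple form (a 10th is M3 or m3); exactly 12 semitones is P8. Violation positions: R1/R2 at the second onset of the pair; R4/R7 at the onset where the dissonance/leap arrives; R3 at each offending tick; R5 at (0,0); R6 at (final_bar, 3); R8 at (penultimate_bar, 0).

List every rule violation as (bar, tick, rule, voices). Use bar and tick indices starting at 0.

bar 0: v0=A3 v1=A4 downbeat P8
bar 1: v0=B3 v1=B4 downbeat P8
bar 2: v0=C4 v1=D5 downbeat M2
bar 3: v0=D4 v1=F4 downbeat m3
bar 4: v0=B3 v1=F4 downbeat TT
bar 5: v0=A3 v1=C4 downbeat m3
bar 6: v0=B3 v1=G4 downbeat m6
bar 7: v0=A3 v1=A4 downbeat P8
bar 8: v0=G3 v1=A4 downbeat M2
bar 9: v0=B3 v1=G4 downbeat m6
bar 10: v0=A3 v1=A4 downbeat P8
  -> R1 @ bar 1 tick 0 v(0, 1): A3/A4 P8 -> B3/B4 P8 similar
  -> R4 @ bar 2 tick 0 v(0, 1): C4/D5 M2 untreated
  -> R4 @ bar 4 tick 0 v(0, 1): B3/F4 TT untreated
  -> R4 @ bar 8 tick 0 v(0, 1): G3/A4 M2 untreated

(1, 0, R1, (0, 1))
(2, 0, R4, (0, 1))
(4, 0, R4, (0, 1))
(8, 0, R4, (0, 1))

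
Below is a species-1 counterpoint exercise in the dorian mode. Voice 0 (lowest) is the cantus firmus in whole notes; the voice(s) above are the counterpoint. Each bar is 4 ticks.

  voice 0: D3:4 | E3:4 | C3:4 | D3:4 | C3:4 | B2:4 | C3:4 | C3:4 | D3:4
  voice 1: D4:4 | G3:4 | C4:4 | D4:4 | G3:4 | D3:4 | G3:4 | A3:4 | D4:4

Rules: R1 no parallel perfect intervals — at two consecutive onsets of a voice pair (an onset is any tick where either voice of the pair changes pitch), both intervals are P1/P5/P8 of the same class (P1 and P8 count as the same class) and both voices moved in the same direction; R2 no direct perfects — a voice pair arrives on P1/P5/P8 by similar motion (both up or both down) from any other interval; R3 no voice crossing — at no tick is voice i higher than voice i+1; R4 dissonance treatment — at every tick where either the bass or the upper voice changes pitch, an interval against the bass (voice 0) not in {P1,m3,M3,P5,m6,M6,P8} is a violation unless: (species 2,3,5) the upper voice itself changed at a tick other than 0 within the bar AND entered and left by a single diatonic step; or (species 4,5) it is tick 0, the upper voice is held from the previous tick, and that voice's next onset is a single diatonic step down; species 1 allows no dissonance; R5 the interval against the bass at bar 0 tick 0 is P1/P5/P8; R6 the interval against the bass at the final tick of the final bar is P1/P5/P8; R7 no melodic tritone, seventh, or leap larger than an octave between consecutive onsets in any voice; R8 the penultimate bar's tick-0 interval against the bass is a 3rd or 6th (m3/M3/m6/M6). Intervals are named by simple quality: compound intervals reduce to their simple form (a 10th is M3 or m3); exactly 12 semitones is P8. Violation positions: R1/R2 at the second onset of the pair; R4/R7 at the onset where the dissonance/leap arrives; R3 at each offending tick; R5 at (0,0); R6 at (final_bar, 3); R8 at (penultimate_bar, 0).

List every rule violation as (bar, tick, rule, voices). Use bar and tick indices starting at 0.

(3, 0, R1, (0, 1))
(4, 0, R2, (0, 1))
(6, 0, R2, (0, 1))
(8, 0, R2, (0, 1))

bar 0: v0=D3 v1=D4 downbeat P8
bar 1: v0=E3 v1=G3 downbeat m3
bar 2: v0=C3 v1=C4 downbeat P8
bar 3: v0=D3 v1=D4 downbeat P8
bar 4: v0=C3 v1=G3 downbeat P5
bar 5: v0=B2 v1=D3 downbeat m3
bar 6: v0=C3 v1=G3 downbeat P5
bar 7: v0=C3 v1=A3 downbeat M6
bar 8: v0=D3 v1=D4 downbeat P8
  -> R1 @ bar 3 tick 0 v(0, 1): C3/C4 P8 -> D3/D4 P8 similar
  -> R2 @ bar 4 tick 0 v(0, 1): D3/D4 P8 -> C3/G3 P5 similar
  -> R2 @ bar 6 tick 0 v(0, 1): B2/D3 m3 -> C3/G3 P5 similar
  -> R2 @ bar 8 tick 0 v(0, 1): C3/A3 M6 -> D3/D4 P8 similar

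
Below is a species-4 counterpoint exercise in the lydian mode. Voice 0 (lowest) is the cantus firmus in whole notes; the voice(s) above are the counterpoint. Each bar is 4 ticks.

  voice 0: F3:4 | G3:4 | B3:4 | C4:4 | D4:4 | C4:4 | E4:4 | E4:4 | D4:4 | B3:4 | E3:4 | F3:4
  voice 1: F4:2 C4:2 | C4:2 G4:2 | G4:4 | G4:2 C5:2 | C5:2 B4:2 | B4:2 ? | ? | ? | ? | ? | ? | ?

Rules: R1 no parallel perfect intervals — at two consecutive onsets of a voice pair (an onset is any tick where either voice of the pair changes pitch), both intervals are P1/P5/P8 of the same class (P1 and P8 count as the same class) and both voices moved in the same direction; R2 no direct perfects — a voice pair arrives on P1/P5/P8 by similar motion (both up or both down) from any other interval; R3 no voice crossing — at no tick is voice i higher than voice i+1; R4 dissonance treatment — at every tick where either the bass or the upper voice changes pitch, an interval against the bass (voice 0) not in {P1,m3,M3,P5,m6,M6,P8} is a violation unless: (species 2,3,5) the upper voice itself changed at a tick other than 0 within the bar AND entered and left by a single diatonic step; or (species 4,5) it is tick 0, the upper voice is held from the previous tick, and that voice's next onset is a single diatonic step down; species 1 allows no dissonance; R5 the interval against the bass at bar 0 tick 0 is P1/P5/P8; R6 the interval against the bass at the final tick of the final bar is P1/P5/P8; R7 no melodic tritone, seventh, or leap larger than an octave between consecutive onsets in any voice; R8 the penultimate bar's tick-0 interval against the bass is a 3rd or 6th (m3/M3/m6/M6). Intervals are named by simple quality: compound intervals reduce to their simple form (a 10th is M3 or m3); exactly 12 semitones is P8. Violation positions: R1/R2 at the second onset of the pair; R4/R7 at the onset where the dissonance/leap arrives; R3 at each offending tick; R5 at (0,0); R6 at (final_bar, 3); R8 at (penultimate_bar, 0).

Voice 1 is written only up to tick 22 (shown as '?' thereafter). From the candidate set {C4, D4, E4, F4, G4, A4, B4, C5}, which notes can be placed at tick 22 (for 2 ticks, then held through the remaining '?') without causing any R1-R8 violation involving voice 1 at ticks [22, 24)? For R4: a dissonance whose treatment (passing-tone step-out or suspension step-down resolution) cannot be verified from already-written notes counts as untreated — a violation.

{A4, B4, C5, E4, G4}

C4: violates R7
D4: violates R4
E4: legal
F4: violates R4,R7
G4: legal
A4: legal
B4: legal
C5: legal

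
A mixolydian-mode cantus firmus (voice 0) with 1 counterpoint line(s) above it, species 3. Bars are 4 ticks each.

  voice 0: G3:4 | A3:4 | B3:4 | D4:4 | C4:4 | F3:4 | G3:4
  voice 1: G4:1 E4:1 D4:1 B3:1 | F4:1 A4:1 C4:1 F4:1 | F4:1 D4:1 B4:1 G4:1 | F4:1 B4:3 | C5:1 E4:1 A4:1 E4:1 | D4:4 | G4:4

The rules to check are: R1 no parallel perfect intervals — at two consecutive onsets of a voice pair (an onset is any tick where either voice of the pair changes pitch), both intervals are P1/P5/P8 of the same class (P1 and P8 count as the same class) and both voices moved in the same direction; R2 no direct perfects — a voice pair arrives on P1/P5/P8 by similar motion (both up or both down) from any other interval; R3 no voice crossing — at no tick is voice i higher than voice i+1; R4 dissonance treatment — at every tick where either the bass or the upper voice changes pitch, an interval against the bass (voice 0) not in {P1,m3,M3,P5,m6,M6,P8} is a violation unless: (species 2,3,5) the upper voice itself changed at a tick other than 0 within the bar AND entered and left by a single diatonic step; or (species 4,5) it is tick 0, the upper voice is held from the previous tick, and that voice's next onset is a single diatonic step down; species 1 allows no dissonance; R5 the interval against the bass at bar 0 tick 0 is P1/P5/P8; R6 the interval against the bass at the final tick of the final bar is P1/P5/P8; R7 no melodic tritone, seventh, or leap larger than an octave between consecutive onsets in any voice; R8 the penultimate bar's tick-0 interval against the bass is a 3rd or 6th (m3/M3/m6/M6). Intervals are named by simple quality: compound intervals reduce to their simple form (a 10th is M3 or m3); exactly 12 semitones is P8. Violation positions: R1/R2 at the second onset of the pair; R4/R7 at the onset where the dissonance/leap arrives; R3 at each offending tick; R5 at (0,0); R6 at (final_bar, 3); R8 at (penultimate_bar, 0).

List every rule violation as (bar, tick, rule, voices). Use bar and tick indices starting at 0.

(1, 0, R7, (1,))
(2, 0, R4, (0, 1))
(3, 1, R7, (1,))
(6, 0, R2, (0, 1))

bar 0: v0=G3 v1=G4 downbeat P8
bar 1: v0=A3 v1=F4 downbeat m6
bar 2: v0=B3 v1=F4 downbeat TT
bar 3: v0=D4 v1=F4 downbeat m3
bar 4: v0=C4 v1=C5 downbeat P8
bar 5: v0=F3 v1=D4 downbeat M6
bar 6: v0=G3 v1=G4 downbeat P8
  -> R7 @ bar 1 tick 0 v(1,): B3->F4 leap 6st
  -> R4 @ bar 2 tick 0 v(0, 1): B3/F4 TT untreated
  -> R7 @ bar 3 tick 1 v(1,): F4->B4 leap 6st
  -> R2 @ bar 6 tick 0 v(0, 1): F3/D4 M6 -> G3/G4 P8 similar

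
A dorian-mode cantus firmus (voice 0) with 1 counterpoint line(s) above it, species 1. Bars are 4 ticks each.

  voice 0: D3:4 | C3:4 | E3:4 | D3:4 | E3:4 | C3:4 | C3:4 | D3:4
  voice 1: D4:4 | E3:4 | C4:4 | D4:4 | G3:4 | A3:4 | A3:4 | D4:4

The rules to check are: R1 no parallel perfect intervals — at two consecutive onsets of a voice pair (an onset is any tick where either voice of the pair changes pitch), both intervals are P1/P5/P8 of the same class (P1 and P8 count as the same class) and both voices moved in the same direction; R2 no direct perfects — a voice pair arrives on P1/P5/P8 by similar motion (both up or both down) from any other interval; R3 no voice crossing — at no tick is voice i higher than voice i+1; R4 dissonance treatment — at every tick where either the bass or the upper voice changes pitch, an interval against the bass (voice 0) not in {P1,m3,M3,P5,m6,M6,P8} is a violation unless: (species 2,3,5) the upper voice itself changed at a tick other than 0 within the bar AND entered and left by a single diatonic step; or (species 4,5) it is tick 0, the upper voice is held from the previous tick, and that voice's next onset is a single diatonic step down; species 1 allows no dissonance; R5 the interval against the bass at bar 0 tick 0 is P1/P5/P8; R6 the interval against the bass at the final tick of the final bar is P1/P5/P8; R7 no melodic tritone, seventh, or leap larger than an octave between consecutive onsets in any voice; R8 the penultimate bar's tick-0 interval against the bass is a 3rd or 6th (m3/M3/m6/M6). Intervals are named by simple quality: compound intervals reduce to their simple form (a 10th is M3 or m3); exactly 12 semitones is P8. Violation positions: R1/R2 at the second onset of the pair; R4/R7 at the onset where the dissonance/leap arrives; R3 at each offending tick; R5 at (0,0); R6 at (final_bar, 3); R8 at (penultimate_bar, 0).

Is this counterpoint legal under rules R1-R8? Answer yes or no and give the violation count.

No (2 violations)

bar 0: v0=D3 v1=D4 (P8)
bar 1: v0=C3 v1=E3 (M3)
bar 2: v0=E3 v1=C4 (m6)
bar 3: v0=D3 v1=D4 (P8)
bar 4: v0=E3 v1=G3 (m3)
bar 5: v0=C3 v1=A3 (M6)
bar 6: v0=C3 v1=A3 (M6)
bar 7: v0=D3 v1=D4 (P8)
  R7 @ bar1.0: D4->E3 leap 10st
  R2 @ bar7.0: C3/A3 M6 -> D3/D4 P8 similar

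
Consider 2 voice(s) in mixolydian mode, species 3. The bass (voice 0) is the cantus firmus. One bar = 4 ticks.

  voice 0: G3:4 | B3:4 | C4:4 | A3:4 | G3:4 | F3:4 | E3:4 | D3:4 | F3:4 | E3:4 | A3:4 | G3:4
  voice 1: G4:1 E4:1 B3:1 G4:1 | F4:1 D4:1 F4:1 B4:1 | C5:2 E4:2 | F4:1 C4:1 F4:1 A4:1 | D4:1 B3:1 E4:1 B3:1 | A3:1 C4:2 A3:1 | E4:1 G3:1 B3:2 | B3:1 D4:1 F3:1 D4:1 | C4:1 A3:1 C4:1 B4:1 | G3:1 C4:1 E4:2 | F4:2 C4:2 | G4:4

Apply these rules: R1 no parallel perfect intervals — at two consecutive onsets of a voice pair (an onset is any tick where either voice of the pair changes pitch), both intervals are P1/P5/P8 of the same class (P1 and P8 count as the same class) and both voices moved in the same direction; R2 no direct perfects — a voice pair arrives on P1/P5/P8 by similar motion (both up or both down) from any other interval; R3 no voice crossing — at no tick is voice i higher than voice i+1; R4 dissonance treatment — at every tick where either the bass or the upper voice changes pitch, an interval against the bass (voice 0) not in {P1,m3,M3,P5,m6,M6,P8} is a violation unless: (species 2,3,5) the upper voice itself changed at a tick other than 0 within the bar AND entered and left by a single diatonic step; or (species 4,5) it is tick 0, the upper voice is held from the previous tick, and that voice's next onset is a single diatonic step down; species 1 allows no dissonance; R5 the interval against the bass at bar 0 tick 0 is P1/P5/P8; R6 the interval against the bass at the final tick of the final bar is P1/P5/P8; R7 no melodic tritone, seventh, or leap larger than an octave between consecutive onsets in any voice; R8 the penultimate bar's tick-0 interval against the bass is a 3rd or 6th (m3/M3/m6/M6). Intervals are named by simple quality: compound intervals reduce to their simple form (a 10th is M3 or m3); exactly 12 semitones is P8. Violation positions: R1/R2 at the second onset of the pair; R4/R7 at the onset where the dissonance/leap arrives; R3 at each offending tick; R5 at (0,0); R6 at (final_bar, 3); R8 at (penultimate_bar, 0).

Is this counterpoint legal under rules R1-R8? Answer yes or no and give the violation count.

bar 0: v0=G3 v1=G4 (P8)
bar 1: v0=B3 v1=F4 (TT)
bar 2: v0=C4 v1=C5 (P8)
bar 3: v0=A3 v1=F4 (m6)
bar 4: v0=G3 v1=D4 (P5)
bar 5: v0=F3 v1=A3 (M3)
bar 6: v0=E3 v1=E4 (P8)
bar 7: v0=D3 v1=B3 (M6)
bar 8: v0=F3 v1=C4 (P5)
bar 9: v0=E3 v1=G3 (m3)
bar 10: v0=A3 v1=F4 (m6)
bar 11: v0=G3 v1=G4 (P8)
  R4 @ bar1.0: B3/F4 TT untreated
  R4 @ bar1.2: B3/F4 TT untreated
  R7 @ bar1.3: F4->B4 leap 6st
  R1 @ bar2.0: B3/B4 P8 -> C4/C5 P8 similar
  R2 @ bar4.0: A3/A4 P8 -> G3/D4 P5 similar
  R4 @ bar8.3: F3/B4 TT untreated
  R7 @ bar8.3: C4->B4 leap 11st
  R7 @ bar9.0: B4->G3 leap 16st

No (8 violations)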